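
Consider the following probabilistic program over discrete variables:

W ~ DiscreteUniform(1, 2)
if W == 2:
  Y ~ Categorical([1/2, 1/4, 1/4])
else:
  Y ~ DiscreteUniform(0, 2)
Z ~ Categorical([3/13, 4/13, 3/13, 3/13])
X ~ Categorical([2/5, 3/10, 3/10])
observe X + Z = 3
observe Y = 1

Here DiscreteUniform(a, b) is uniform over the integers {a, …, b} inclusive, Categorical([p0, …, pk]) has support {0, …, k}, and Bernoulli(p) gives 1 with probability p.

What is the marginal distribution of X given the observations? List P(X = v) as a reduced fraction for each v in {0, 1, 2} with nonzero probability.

P(X=0) = 4/11, P(X=1) = 3/11, P(X=2) = 4/11

Enumerate traces; 6 have nonzero weight after conditioning:
  (W=1, Y=1, Z=1, X=2) weight 1/65
  (W=1, Y=1, Z=2, X=1) weight 3/260
  (W=1, Y=1, Z=3, X=0) weight 1/65
  (W=2, Y=1, Z=1, X=2) weight 3/260
  (W=2, Y=1, Z=2, X=1) weight 9/1040
  (W=2, Y=1, Z=3, X=0) weight 3/260
Group by X:
  weight(X=0) = 7/260
  weight(X=1) = 21/1040
  weight(X=2) = 7/260
Total weight = 7/260 + 21/1040 + 7/260 = 77/1040
P(X=0 | obs) = 7/260 / 77/1040 = 4/11
P(X=1 | obs) = 21/1040 / 77/1040 = 3/11
P(X=2 | obs) = 7/260 / 77/1040 = 4/11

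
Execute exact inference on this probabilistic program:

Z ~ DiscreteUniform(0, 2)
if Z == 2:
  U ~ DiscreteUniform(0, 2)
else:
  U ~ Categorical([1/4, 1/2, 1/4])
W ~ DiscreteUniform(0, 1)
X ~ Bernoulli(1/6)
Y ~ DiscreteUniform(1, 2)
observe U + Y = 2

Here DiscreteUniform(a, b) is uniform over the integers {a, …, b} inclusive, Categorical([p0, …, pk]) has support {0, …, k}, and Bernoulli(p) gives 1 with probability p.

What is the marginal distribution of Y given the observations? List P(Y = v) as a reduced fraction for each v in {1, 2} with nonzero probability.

Enumerate traces; 24 have nonzero weight after conditioning:
  (Z=0, U=0, W=0, X=0, Y=2) weight 5/288
  (Z=0, U=0, W=0, X=1, Y=2) weight 1/288
  (Z=0, U=0, W=1, X=0, Y=2) weight 5/288
  (Z=0, U=0, W=1, X=1, Y=2) weight 1/288
  (Z=0, U=1, W=0, X=0, Y=1) weight 5/144
  (Z=0, U=1, W=0, X=1, Y=1) weight 1/144
  (Z=0, U=1, W=1, X=0, Y=1) weight 5/144
  (Z=0, U=1, W=1, X=1, Y=1) weight 1/144
  … 16 more
Group by Y:
  weight(Y=1) = 2/9
  weight(Y=2) = 5/36
Total weight = 2/9 + 5/36 = 13/36
P(Y=1 | obs) = 2/9 / 13/36 = 8/13
P(Y=2 | obs) = 5/36 / 13/36 = 5/13

P(Y=1) = 8/13, P(Y=2) = 5/13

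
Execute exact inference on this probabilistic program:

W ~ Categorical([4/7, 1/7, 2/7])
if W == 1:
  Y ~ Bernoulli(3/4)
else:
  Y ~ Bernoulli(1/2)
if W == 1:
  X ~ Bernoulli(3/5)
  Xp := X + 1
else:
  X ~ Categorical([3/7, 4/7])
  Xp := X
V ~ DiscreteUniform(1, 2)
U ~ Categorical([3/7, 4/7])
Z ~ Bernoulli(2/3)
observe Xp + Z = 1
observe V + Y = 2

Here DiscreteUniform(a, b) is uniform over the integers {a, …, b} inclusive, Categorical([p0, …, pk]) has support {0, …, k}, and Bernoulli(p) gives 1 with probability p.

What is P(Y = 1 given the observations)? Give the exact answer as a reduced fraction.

P(Y = 1 | obs) = 321/628

Enumerate traces; 20 have nonzero weight after conditioning:
  (W=0, Y=0, X=0, V=2, U=0, Z=1) weight 6/343
  (W=0, Y=0, X=0, V=2, U=1, Z=1) weight 8/343
  (W=0, Y=0, X=1, V=2, U=0, Z=0) weight 4/343
  (W=0, Y=0, X=1, V=2, U=1, Z=0) weight 16/1029
  (W=0, Y=1, X=0, V=1, U=0, Z=1) weight 6/343
  (W=0, Y=1, X=0, V=1, U=1, Z=1) weight 8/343
  (W=0, Y=1, X=1, V=1, U=0, Z=0) weight 4/343
  (W=0, Y=1, X=1, V=1, U=1, Z=0) weight 16/1029
  … 12 more
Group by Y:
  weight(Y=0) = 307/2940
  weight(Y=1) = 107/980
Total weight = 307/2940 + 107/980 = 157/735
P(Y=0 | obs) = 307/2940 / 157/735 = 307/628
P(Y=1 | obs) = 107/980 / 157/735 = 321/628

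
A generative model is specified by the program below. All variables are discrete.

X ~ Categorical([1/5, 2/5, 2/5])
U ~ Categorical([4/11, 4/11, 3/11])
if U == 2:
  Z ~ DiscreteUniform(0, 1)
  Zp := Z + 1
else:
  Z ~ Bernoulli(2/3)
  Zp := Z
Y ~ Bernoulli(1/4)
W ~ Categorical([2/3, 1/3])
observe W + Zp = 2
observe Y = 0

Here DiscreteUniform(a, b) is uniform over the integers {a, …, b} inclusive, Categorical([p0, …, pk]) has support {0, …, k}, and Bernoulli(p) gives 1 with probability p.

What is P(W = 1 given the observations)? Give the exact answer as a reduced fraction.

Enumerate traces; 12 have nonzero weight after conditioning:
  (X=0, U=0, Z=1, Y=0, W=1) weight 2/165
  (X=0, U=1, Z=1, Y=0, W=1) weight 2/165
  (X=0, U=2, Z=0, Y=0, W=1) weight 3/440
  (X=0, U=2, Z=1, Y=0, W=0) weight 3/220
  (X=1, U=0, Z=1, Y=0, W=1) weight 4/165
  (X=1, U=1, Z=1, Y=0, W=1) weight 4/165
  (X=1, U=2, Z=0, Y=0, W=1) weight 3/220
  (X=1, U=2, Z=1, Y=0, W=0) weight 3/110
  … 4 more
Group by W:
  weight(W=0) = 3/44
  weight(W=1) = 41/264
Total weight = 3/44 + 41/264 = 59/264
P(W=0 | obs) = 3/44 / 59/264 = 18/59
P(W=1 | obs) = 41/264 / 59/264 = 41/59

P(W = 1 | obs) = 41/59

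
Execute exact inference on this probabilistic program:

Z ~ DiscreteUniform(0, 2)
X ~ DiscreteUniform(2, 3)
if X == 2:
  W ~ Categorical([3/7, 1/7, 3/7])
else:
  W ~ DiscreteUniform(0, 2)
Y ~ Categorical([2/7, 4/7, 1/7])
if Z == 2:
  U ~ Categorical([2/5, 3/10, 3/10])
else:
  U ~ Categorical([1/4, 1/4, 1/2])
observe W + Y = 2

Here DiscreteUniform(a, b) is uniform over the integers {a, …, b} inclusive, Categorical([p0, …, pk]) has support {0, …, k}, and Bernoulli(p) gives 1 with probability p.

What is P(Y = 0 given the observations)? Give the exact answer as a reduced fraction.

P(Y = 0 | obs) = 4/11

Enumerate traces; 54 have nonzero weight after conditioning:
  (Z=0, X=2, W=0, Y=2, U=0) weight 1/392
  (Z=0, X=2, W=0, Y=2, U=1) weight 1/392
  (Z=0, X=2, W=0, Y=2, U=2) weight 1/196
  (Z=0, X=2, W=1, Y=1, U=0) weight 1/294
  (Z=0, X=2, W=1, Y=1, U=1) weight 1/294
  (Z=0, X=2, W=1, Y=1, U=2) weight 1/147
  (Z=0, X=2, W=2, Y=0, U=0) weight 1/196
  (Z=0, X=2, W=2, Y=0, U=1) weight 1/196
  … 46 more
Group by Y:
  weight(Y=0) = 16/147
  weight(Y=1) = 20/147
  weight(Y=2) = 8/147
Total weight = 16/147 + 20/147 + 8/147 = 44/147
P(Y=0 | obs) = 16/147 / 44/147 = 4/11
P(Y=1 | obs) = 20/147 / 44/147 = 5/11
P(Y=2 | obs) = 8/147 / 44/147 = 2/11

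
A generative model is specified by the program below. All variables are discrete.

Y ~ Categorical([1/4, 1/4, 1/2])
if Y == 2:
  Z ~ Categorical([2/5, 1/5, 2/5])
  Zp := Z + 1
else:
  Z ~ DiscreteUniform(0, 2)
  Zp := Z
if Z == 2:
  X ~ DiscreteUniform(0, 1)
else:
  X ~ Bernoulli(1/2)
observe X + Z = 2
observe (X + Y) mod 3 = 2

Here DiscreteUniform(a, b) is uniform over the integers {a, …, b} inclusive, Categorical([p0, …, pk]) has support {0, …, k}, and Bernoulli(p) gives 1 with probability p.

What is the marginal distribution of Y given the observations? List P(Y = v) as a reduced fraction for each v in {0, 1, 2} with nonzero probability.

Enumerate traces; 2 have nonzero weight after conditioning:
  (Y=1, Z=1, X=1) weight 1/24
  (Y=2, Z=2, X=0) weight 1/10
Group by Y:
  weight(Y=1) = 1/24
  weight(Y=2) = 1/10
Total weight = 1/24 + 1/10 = 17/120
P(Y=1 | obs) = 1/24 / 17/120 = 5/17
P(Y=2 | obs) = 1/10 / 17/120 = 12/17

P(Y=1) = 5/17, P(Y=2) = 12/17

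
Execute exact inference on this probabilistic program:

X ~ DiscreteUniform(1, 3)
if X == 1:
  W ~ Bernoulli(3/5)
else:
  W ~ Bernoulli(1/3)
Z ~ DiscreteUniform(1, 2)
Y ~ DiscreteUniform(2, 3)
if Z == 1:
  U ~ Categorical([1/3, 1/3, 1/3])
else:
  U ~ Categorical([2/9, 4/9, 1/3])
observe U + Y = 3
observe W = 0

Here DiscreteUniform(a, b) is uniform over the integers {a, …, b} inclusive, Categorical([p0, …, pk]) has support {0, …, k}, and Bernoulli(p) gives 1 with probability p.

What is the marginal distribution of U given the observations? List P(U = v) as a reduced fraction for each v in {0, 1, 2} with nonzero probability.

Enumerate traces; 12 have nonzero weight after conditioning:
  (X=1, W=0, Z=1, Y=2, U=1) weight 1/90
  (X=1, W=0, Z=1, Y=3, U=0) weight 1/90
  (X=1, W=0, Z=2, Y=2, U=1) weight 2/135
  (X=1, W=0, Z=2, Y=3, U=0) weight 1/135
  (X=2, W=0, Z=1, Y=2, U=1) weight 1/54
  (X=2, W=0, Z=1, Y=3, U=0) weight 1/54
  (X=2, W=0, Z=2, Y=2, U=1) weight 2/81
  (X=2, W=0, Z=2, Y=3, U=0) weight 1/81
  … 4 more
Group by U:
  weight(U=0) = 13/162
  weight(U=1) = 91/810
Total weight = 13/162 + 91/810 = 26/135
P(U=0 | obs) = 13/162 / 26/135 = 5/12
P(U=1 | obs) = 91/810 / 26/135 = 7/12

P(U=0) = 5/12, P(U=1) = 7/12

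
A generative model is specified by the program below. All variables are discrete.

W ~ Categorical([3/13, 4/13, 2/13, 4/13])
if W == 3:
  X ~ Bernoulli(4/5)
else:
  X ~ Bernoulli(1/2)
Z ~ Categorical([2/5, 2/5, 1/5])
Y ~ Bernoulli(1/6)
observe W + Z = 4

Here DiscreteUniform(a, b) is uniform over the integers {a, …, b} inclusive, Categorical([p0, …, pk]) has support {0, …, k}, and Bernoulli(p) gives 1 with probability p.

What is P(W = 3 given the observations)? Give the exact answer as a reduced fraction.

P(W = 3 | obs) = 4/5

Enumerate traces; 8 have nonzero weight after conditioning:
  (W=2, X=0, Z=2, Y=0) weight 1/78
  (W=2, X=0, Z=2, Y=1) weight 1/390
  (W=2, X=1, Z=2, Y=0) weight 1/78
  (W=2, X=1, Z=2, Y=1) weight 1/390
  (W=3, X=0, Z=1, Y=0) weight 4/195
  (W=3, X=0, Z=1, Y=1) weight 4/975
  (W=3, X=1, Z=1, Y=0) weight 16/195
  (W=3, X=1, Z=1, Y=1) weight 16/975
Group by W:
  weight(W=2) = 2/65
  weight(W=3) = 8/65
Total weight = 2/65 + 8/65 = 2/13
P(W=2 | obs) = 2/65 / 2/13 = 1/5
P(W=3 | obs) = 8/65 / 2/13 = 4/5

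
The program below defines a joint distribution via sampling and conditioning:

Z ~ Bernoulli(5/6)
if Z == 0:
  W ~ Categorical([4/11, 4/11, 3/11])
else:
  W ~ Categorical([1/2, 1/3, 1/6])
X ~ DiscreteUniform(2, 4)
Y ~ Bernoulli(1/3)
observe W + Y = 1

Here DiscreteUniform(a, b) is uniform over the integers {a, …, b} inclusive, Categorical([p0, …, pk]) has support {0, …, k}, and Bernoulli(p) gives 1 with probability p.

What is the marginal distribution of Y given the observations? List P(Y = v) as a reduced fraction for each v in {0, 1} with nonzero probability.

Enumerate traces; 12 have nonzero weight after conditioning:
  (Z=0, W=0, X=2, Y=1) weight 2/297
  (Z=0, W=0, X=3, Y=1) weight 2/297
  (Z=0, W=0, X=4, Y=1) weight 2/297
  (Z=0, W=1, X=2, Y=0) weight 4/297
  (Z=0, W=1, X=3, Y=0) weight 4/297
  (Z=0, W=1, X=4, Y=0) weight 4/297
  (Z=1, W=0, X=2, Y=1) weight 5/108
  (Z=1, W=0, X=3, Y=1) weight 5/108
  … 4 more
Group by Y:
  weight(Y=0) = 67/297
  weight(Y=1) = 7/44
Total weight = 67/297 + 7/44 = 457/1188
P(Y=0 | obs) = 67/297 / 457/1188 = 268/457
P(Y=1 | obs) = 7/44 / 457/1188 = 189/457

P(Y=0) = 268/457, P(Y=1) = 189/457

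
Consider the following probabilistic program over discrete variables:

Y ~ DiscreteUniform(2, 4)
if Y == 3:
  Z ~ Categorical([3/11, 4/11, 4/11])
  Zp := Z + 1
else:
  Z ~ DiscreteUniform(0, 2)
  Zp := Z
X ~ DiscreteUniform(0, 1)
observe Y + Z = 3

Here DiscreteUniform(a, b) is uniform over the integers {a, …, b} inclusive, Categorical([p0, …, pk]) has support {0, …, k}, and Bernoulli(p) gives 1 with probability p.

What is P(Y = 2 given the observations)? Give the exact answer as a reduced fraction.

Enumerate traces; 4 have nonzero weight after conditioning:
  (Y=2, Z=1, X=0) weight 1/18
  (Y=2, Z=1, X=1) weight 1/18
  (Y=3, Z=0, X=0) weight 1/22
  (Y=3, Z=0, X=1) weight 1/22
Group by Y:
  weight(Y=2) = 1/9
  weight(Y=3) = 1/11
Total weight = 1/9 + 1/11 = 20/99
P(Y=2 | obs) = 1/9 / 20/99 = 11/20
P(Y=3 | obs) = 1/11 / 20/99 = 9/20

P(Y = 2 | obs) = 11/20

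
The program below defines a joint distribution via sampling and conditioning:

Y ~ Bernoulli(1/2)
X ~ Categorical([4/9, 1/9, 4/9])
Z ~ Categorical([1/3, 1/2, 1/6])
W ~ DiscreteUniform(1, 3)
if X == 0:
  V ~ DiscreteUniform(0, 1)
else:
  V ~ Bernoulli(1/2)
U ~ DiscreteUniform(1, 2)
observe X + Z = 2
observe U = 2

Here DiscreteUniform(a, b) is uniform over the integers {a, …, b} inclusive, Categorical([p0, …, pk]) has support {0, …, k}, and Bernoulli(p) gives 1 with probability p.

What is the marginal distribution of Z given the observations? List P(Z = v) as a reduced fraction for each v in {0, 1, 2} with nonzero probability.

Enumerate traces; 36 have nonzero weight after conditioning:
  (Y=0, X=0, Z=2, W=1, V=0, U=2) weight 1/324
  (Y=0, X=0, Z=2, W=1, V=1, U=2) weight 1/324
  (Y=0, X=0, Z=2, W=2, V=0, U=2) weight 1/324
  (Y=0, X=0, Z=2, W=2, V=1, U=2) weight 1/324
  (Y=0, X=0, Z=2, W=3, V=0, U=2) weight 1/324
  (Y=0, X=0, Z=2, W=3, V=1, U=2) weight 1/324
  (Y=0, X=1, Z=1, W=1, V=0, U=2) weight 1/432
  (Y=0, X=1, Z=1, W=1, V=1, U=2) weight 1/432
  (Y=0, X=2, Z=0, W=1, V=0, U=2) weight 1/162
  … 27 more
Group by Z:
  weight(Z=0) = 2/27
  weight(Z=1) = 1/36
  weight(Z=2) = 1/27
Total weight = 2/27 + 1/36 + 1/27 = 5/36
P(Z=0 | obs) = 2/27 / 5/36 = 8/15
P(Z=1 | obs) = 1/36 / 5/36 = 1/5
P(Z=2 | obs) = 1/27 / 5/36 = 4/15

P(Z=0) = 8/15, P(Z=1) = 1/5, P(Z=2) = 4/15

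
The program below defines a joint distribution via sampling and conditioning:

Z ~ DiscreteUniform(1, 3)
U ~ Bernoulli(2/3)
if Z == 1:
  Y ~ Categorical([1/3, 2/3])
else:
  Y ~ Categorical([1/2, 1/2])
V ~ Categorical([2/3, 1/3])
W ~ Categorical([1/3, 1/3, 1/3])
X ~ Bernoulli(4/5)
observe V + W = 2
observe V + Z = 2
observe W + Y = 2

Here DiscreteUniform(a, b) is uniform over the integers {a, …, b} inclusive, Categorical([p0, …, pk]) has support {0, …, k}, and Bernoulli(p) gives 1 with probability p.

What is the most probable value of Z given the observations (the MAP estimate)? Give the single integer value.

Enumerate traces; 8 have nonzero weight after conditioning:
  (Z=1, U=0, Y=1, V=1, W=1, X=0) weight 2/1215
  (Z=1, U=0, Y=1, V=1, W=1, X=1) weight 8/1215
  (Z=1, U=1, Y=1, V=1, W=1, X=0) weight 4/1215
  (Z=1, U=1, Y=1, V=1, W=1, X=1) weight 16/1215
  (Z=2, U=0, Y=0, V=0, W=2, X=0) weight 1/405
  (Z=2, U=0, Y=0, V=0, W=2, X=1) weight 4/405
  (Z=2, U=1, Y=0, V=0, W=2, X=0) weight 2/405
  (Z=2, U=1, Y=0, V=0, W=2, X=1) weight 8/405
Group by Z:
  weight(Z=1) = 2/81
  weight(Z=2) = 1/27
Total weight = 2/81 + 1/27 = 5/81
P(Z=1 | obs) = 2/81 / 5/81 = 2/5
P(Z=2 | obs) = 1/27 / 5/81 = 3/5
argmax = 2

argmax_v P(Z = v | obs) = 2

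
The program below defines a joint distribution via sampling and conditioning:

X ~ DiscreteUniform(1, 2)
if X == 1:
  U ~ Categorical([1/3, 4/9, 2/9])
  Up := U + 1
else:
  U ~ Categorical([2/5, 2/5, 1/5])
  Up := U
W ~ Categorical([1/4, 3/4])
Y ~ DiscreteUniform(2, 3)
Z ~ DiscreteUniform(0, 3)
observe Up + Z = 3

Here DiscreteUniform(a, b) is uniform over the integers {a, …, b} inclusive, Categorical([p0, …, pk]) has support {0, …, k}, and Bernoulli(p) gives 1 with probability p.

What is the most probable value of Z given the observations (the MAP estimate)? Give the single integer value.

argmax_v P(Z = v | obs) = 2

Enumerate traces; 24 have nonzero weight after conditioning:
  (X=1, U=0, W=0, Y=2, Z=2) weight 1/192
  (X=1, U=0, W=0, Y=3, Z=2) weight 1/192
  (X=1, U=0, W=1, Y=2, Z=2) weight 1/64
  (X=1, U=0, W=1, Y=3, Z=2) weight 1/64
  (X=1, U=1, W=0, Y=2, Z=1) weight 1/144
  (X=1, U=1, W=0, Y=3, Z=1) weight 1/144
  (X=1, U=1, W=1, Y=2, Z=1) weight 1/48
  (X=1, U=1, W=1, Y=3, Z=1) weight 1/48
  (X=1, U=2, W=0, Y=2, Z=0) weight 1/288
  (X=2, U=0, W=0, Y=2, Z=3) weight 1/160
  … 14 more
Group by Z:
  weight(Z=0) = 1/36
  weight(Z=1) = 29/360
  weight(Z=2) = 11/120
  weight(Z=3) = 1/20
Total weight = 1/36 + 29/360 + 11/120 + 1/20 = 1/4
P(Z=0 | obs) = 1/36 / 1/4 = 1/9
P(Z=1 | obs) = 29/360 / 1/4 = 29/90
P(Z=2 | obs) = 11/120 / 1/4 = 11/30
P(Z=3 | obs) = 1/20 / 1/4 = 1/5
argmax = 2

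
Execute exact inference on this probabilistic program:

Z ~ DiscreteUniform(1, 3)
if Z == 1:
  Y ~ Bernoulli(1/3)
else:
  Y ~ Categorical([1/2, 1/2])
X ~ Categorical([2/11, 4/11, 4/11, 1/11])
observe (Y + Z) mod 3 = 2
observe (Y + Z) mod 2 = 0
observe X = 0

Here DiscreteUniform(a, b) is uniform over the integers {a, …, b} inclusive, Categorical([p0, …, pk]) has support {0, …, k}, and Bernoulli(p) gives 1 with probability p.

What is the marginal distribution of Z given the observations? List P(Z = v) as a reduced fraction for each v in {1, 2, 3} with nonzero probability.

P(Z=1) = 2/5, P(Z=2) = 3/5

Enumerate traces; 2 have nonzero weight after conditioning:
  (Z=1, Y=1, X=0) weight 2/99
  (Z=2, Y=0, X=0) weight 1/33
Group by Z:
  weight(Z=1) = 2/99
  weight(Z=2) = 1/33
Total weight = 2/99 + 1/33 = 5/99
P(Z=1 | obs) = 2/99 / 5/99 = 2/5
P(Z=2 | obs) = 1/33 / 5/99 = 3/5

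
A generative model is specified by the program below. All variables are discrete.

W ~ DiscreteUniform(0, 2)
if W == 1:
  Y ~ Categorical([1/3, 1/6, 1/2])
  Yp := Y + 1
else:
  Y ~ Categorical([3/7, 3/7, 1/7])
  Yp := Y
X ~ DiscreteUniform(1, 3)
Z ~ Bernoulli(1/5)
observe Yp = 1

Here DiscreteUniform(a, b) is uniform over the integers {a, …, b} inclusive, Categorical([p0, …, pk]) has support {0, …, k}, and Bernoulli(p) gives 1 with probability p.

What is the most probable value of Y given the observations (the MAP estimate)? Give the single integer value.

Enumerate traces; 18 have nonzero weight after conditioning:
  (W=0, Y=1, X=1, Z=0) weight 4/105
  (W=0, Y=1, X=1, Z=1) weight 1/105
  (W=0, Y=1, X=2, Z=0) weight 4/105
  (W=0, Y=1, X=2, Z=1) weight 1/105
  (W=0, Y=1, X=3, Z=0) weight 4/105
  (W=0, Y=1, X=3, Z=1) weight 1/105
  (W=1, Y=0, X=1, Z=0) weight 4/135
  (W=1, Y=0, X=1, Z=1) weight 1/135
  … 10 more
Group by Y:
  weight(Y=0) = 1/9
  weight(Y=1) = 2/7
Total weight = 1/9 + 2/7 = 25/63
P(Y=0 | obs) = 1/9 / 25/63 = 7/25
P(Y=1 | obs) = 2/7 / 25/63 = 18/25
argmax = 1

argmax_v P(Y = v | obs) = 1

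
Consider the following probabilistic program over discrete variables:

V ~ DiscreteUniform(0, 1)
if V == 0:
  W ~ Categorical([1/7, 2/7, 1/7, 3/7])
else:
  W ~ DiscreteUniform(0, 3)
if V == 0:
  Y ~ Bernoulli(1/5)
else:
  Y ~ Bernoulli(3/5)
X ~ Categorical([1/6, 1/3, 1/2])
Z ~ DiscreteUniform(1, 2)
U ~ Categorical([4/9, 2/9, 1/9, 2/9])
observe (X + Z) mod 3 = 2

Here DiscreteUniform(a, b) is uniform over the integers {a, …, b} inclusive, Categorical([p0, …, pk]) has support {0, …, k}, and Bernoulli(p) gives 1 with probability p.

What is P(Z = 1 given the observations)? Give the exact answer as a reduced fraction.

Enumerate traces; 128 have nonzero weight after conditioning:
  (V=0, W=0, Y=0, X=0, Z=2, U=0) weight 2/945
  (V=0, W=0, Y=0, X=0, Z=2, U=1) weight 1/945
  (V=0, W=0, Y=0, X=0, Z=2, U=2) weight 1/1890
  (V=0, W=0, Y=0, X=0, Z=2, U=3) weight 1/945
  (V=0, W=0, Y=0, X=1, Z=1, U=0) weight 4/945
  (V=0, W=0, Y=0, X=1, Z=1, U=1) weight 2/945
  (V=0, W=0, Y=0, X=1, Z=1, U=2) weight 1/945
  (V=0, W=0, Y=0, X=1, Z=1, U=3) weight 2/945
  … 120 more
Group by Z:
  weight(Z=1) = 1/6
  weight(Z=2) = 1/12
Total weight = 1/6 + 1/12 = 1/4
P(Z=1 | obs) = 1/6 / 1/4 = 2/3
P(Z=2 | obs) = 1/12 / 1/4 = 1/3

P(Z = 1 | obs) = 2/3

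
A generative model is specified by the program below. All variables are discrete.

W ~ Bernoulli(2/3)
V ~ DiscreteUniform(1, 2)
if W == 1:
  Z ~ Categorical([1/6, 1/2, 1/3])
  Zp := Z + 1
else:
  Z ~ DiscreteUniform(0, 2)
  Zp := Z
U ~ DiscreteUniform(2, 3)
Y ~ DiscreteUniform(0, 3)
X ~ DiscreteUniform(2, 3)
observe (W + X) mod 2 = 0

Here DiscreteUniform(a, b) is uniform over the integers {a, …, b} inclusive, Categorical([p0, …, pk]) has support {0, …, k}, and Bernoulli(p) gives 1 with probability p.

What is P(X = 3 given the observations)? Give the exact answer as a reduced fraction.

P(X = 3 | obs) = 2/3

Enumerate traces; 96 have nonzero weight after conditioning:
  (W=0, V=1, Z=0, U=2, Y=0, X=2) weight 1/288
  (W=0, V=1, Z=0, U=2, Y=1, X=2) weight 1/288
  (W=0, V=1, Z=0, U=2, Y=2, X=2) weight 1/288
  (W=0, V=1, Z=0, U=2, Y=3, X=2) weight 1/288
  (W=0, V=1, Z=0, U=3, Y=0, X=2) weight 1/288
  (W=0, V=1, Z=0, U=3, Y=1, X=2) weight 1/288
  (W=0, V=1, Z=0, U=3, Y=2, X=2) weight 1/288
  (W=0, V=1, Z=0, U=3, Y=3, X=2) weight 1/288
  (W=1, V=1, Z=0, U=2, Y=0, X=3) weight 1/288
  … 87 more
Group by X:
  weight(X=2) = 1/6
  weight(X=3) = 1/3
Total weight = 1/6 + 1/3 = 1/2
P(X=2 | obs) = 1/6 / 1/2 = 1/3
P(X=3 | obs) = 1/3 / 1/2 = 2/3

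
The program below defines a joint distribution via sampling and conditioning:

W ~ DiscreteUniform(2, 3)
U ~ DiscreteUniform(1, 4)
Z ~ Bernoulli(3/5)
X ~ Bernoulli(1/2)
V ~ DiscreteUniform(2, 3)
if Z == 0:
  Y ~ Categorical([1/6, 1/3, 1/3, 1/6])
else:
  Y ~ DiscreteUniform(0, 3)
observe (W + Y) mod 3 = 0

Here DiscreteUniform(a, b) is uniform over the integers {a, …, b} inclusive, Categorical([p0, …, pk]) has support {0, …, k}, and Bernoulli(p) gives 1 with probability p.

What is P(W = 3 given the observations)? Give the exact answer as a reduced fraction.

P(W = 3 | obs) = 26/43

Enumerate traces; 96 have nonzero weight after conditioning:
  (W=2, U=1, Z=0, X=0, V=2, Y=1) weight 1/240
  (W=2, U=1, Z=0, X=0, V=3, Y=1) weight 1/240
  (W=2, U=1, Z=0, X=1, V=2, Y=1) weight 1/240
  (W=2, U=1, Z=0, X=1, V=3, Y=1) weight 1/240
  (W=2, U=1, Z=1, X=0, V=2, Y=1) weight 3/640
  (W=2, U=1, Z=1, X=0, V=3, Y=1) weight 3/640
  (W=2, U=1, Z=1, X=1, V=2, Y=1) weight 3/640
  (W=2, U=1, Z=1, X=1, V=3, Y=1) weight 3/640
  (W=3, U=1, Z=0, X=0, V=2, Y=0) weight 1/480
  … 87 more
Group by W:
  weight(W=2) = 17/120
  weight(W=3) = 13/60
Total weight = 17/120 + 13/60 = 43/120
P(W=2 | obs) = 17/120 / 43/120 = 17/43
P(W=3 | obs) = 13/60 / 43/120 = 26/43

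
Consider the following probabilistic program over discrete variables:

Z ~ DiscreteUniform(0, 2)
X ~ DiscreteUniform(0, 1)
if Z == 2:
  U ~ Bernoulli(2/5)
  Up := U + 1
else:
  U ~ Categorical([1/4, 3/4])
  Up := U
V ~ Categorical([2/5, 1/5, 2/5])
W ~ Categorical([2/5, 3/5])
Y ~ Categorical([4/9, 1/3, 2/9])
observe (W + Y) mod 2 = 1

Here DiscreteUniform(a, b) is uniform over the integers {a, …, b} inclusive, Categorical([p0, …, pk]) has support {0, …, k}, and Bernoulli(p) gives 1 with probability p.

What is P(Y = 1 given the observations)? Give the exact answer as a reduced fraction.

Enumerate traces; 108 have nonzero weight after conditioning:
  (Z=0, X=0, U=0, V=0, W=0, Y=1) weight 1/450
  (Z=0, X=0, U=0, V=0, W=1, Y=0) weight 1/225
  (Z=0, X=0, U=0, V=0, W=1, Y=2) weight 1/450
  (Z=0, X=0, U=0, V=1, W=0, Y=1) weight 1/900
  (Z=0, X=0, U=0, V=1, W=1, Y=0) weight 1/450
  (Z=0, X=0, U=0, V=1, W=1, Y=2) weight 1/900
  (Z=0, X=0, U=0, V=2, W=0, Y=1) weight 1/450
  (Z=0, X=0, U=0, V=2, W=1, Y=0) weight 1/225
  … 100 more
Group by Y:
  weight(Y=0) = 4/15
  weight(Y=1) = 2/15
  weight(Y=2) = 2/15
Total weight = 4/15 + 2/15 + 2/15 = 8/15
P(Y=0 | obs) = 4/15 / 8/15 = 1/2
P(Y=1 | obs) = 2/15 / 8/15 = 1/4
P(Y=2 | obs) = 2/15 / 8/15 = 1/4

P(Y = 1 | obs) = 1/4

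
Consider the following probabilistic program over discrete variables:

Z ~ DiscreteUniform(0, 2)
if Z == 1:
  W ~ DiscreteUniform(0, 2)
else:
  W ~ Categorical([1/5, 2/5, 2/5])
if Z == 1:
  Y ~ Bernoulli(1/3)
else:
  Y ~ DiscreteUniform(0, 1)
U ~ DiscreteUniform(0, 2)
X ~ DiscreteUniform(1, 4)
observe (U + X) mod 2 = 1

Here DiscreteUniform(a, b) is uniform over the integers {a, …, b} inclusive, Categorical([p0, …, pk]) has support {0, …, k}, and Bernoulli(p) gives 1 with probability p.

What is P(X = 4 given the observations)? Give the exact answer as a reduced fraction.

P(X = 4 | obs) = 1/6

Enumerate traces; 108 have nonzero weight after conditioning:
  (Z=0, W=0, Y=0, U=0, X=1) weight 1/360
  (Z=0, W=0, Y=0, U=0, X=3) weight 1/360
  (Z=0, W=0, Y=0, U=1, X=2) weight 1/360
  (Z=0, W=0, Y=0, U=1, X=4) weight 1/360
  (Z=0, W=0, Y=0, U=2, X=1) weight 1/360
  (Z=0, W=0, Y=0, U=2, X=3) weight 1/360
  (Z=0, W=0, Y=1, U=0, X=1) weight 1/360
  (Z=0, W=0, Y=1, U=0, X=3) weight 1/360
  … 100 more
Group by X:
  weight(X=1) = 1/6
  weight(X=2) = 1/12
  weight(X=3) = 1/6
  weight(X=4) = 1/12
Total weight = 1/6 + 1/12 + 1/6 + 1/12 = 1/2
P(X=1 | obs) = 1/6 / 1/2 = 1/3
P(X=2 | obs) = 1/12 / 1/2 = 1/6
P(X=3 | obs) = 1/6 / 1/2 = 1/3
P(X=4 | obs) = 1/12 / 1/2 = 1/6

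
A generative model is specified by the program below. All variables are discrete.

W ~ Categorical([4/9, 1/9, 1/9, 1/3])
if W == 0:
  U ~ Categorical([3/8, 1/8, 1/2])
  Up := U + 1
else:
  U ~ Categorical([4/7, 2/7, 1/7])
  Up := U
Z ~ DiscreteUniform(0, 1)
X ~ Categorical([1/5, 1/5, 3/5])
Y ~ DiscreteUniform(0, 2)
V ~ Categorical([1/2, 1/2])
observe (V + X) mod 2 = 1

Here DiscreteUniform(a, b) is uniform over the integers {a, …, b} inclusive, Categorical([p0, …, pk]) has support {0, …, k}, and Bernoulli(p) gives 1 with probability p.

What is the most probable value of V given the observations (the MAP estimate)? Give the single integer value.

argmax_v P(V = v | obs) = 1

Enumerate traces; 216 have nonzero weight after conditioning:
  (W=0, U=0, Z=0, X=0, Y=0, V=1) weight 1/360
  (W=0, U=0, Z=0, X=0, Y=1, V=1) weight 1/360
  (W=0, U=0, Z=0, X=0, Y=2, V=1) weight 1/360
  (W=0, U=0, Z=0, X=1, Y=0, V=0) weight 1/360
  (W=0, U=0, Z=0, X=1, Y=1, V=0) weight 1/360
  (W=0, U=0, Z=0, X=1, Y=2, V=0) weight 1/360
  (W=0, U=0, Z=0, X=2, Y=0, V=1) weight 1/120
  (W=0, U=0, Z=0, X=2, Y=1, V=1) weight 1/120
  … 208 more
Group by V:
  weight(V=0) = 1/10
  weight(V=1) = 2/5
Total weight = 1/10 + 2/5 = 1/2
P(V=0 | obs) = 1/10 / 1/2 = 1/5
P(V=1 | obs) = 2/5 / 1/2 = 4/5
argmax = 1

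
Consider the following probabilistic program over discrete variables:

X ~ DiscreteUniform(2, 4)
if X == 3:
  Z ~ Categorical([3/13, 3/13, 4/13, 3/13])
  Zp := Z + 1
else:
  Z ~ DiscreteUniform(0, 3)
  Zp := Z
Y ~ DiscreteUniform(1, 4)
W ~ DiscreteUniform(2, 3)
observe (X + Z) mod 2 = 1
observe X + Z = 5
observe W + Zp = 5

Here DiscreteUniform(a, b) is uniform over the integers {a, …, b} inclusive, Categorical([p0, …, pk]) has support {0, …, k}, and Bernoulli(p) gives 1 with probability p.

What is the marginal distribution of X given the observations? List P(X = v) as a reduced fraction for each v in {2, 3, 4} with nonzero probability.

P(X=2) = 13/29, P(X=3) = 16/29

Enumerate traces; 8 have nonzero weight after conditioning:
  (X=2, Z=3, Y=1, W=2) weight 1/96
  (X=2, Z=3, Y=2, W=2) weight 1/96
  (X=2, Z=3, Y=3, W=2) weight 1/96
  (X=2, Z=3, Y=4, W=2) weight 1/96
  (X=3, Z=2, Y=1, W=2) weight 1/78
  (X=3, Z=2, Y=2, W=2) weight 1/78
  (X=3, Z=2, Y=3, W=2) weight 1/78
  (X=3, Z=2, Y=4, W=2) weight 1/78
Group by X:
  weight(X=2) = 1/24
  weight(X=3) = 2/39
Total weight = 1/24 + 2/39 = 29/312
P(X=2 | obs) = 1/24 / 29/312 = 13/29
P(X=3 | obs) = 2/39 / 29/312 = 16/29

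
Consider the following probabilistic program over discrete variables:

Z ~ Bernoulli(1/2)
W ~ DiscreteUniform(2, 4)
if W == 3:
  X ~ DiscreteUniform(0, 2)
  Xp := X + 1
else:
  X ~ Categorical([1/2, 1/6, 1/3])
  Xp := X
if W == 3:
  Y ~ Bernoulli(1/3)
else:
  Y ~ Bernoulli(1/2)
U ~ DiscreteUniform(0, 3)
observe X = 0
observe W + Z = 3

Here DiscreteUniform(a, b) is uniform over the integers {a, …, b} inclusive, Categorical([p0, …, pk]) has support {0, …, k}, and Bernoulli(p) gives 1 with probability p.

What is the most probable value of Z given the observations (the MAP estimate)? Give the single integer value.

Enumerate traces; 16 have nonzero weight after conditioning:
  (Z=0, W=3, X=0, Y=0, U=0) weight 1/108
  (Z=0, W=3, X=0, Y=0, U=1) weight 1/108
  (Z=0, W=3, X=0, Y=0, U=2) weight 1/108
  (Z=0, W=3, X=0, Y=0, U=3) weight 1/108
  (Z=0, W=3, X=0, Y=1, U=0) weight 1/216
  (Z=0, W=3, X=0, Y=1, U=1) weight 1/216
  (Z=0, W=3, X=0, Y=1, U=2) weight 1/216
  (Z=0, W=3, X=0, Y=1, U=3) weight 1/216
  (Z=1, W=2, X=0, Y=0, U=0) weight 1/96
  … 7 more
Group by Z:
  weight(Z=0) = 1/18
  weight(Z=1) = 1/12
Total weight = 1/18 + 1/12 = 5/36
P(Z=0 | obs) = 1/18 / 5/36 = 2/5
P(Z=1 | obs) = 1/12 / 5/36 = 3/5
argmax = 1

argmax_v P(Z = v | obs) = 1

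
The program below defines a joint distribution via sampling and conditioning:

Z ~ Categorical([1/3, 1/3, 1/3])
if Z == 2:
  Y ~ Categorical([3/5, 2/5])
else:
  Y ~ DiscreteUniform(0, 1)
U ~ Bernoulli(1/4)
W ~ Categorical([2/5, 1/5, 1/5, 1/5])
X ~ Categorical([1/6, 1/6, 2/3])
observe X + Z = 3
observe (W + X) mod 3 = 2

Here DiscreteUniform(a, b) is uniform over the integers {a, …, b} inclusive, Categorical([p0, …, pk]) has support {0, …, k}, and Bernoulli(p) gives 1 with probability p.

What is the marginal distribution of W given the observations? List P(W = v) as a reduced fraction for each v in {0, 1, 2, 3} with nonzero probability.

Enumerate traces; 12 have nonzero weight after conditioning:
  (Z=1, Y=0, U=0, W=0, X=2) weight 1/30
  (Z=1, Y=0, U=0, W=3, X=2) weight 1/60
  (Z=1, Y=0, U=1, W=0, X=2) weight 1/90
  (Z=1, Y=0, U=1, W=3, X=2) weight 1/180
  (Z=1, Y=1, U=0, W=0, X=2) weight 1/30
  (Z=1, Y=1, U=0, W=3, X=2) weight 1/60
  (Z=1, Y=1, U=1, W=0, X=2) weight 1/90
  (Z=1, Y=1, U=1, W=3, X=2) weight 1/180
  (Z=2, Y=0, U=0, W=1, X=1) weight 1/200
  … 3 more
Group by W:
  weight(W=0) = 4/45
  weight(W=1) = 1/90
  weight(W=3) = 2/45
Total weight = 4/45 + 1/90 + 2/45 = 13/90
P(W=0 | obs) = 4/45 / 13/90 = 8/13
P(W=1 | obs) = 1/90 / 13/90 = 1/13
P(W=3 | obs) = 2/45 / 13/90 = 4/13

P(W=0) = 8/13, P(W=1) = 1/13, P(W=3) = 4/13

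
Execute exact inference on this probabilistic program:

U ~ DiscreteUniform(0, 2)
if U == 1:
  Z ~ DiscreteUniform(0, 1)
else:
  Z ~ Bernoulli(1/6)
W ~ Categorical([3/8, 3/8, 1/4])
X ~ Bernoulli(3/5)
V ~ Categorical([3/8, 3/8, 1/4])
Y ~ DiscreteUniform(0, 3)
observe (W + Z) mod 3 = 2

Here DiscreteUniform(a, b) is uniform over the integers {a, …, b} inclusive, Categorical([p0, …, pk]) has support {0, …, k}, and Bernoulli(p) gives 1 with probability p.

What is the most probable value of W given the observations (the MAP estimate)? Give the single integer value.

argmax_v P(W = v | obs) = 2

Enumerate traces; 144 have nonzero weight after conditioning:
  (U=0, Z=0, W=2, X=0, V=0, Y=0) weight 1/384
  (U=0, Z=0, W=2, X=0, V=0, Y=1) weight 1/384
  (U=0, Z=0, W=2, X=0, V=0, Y=2) weight 1/384
  (U=0, Z=0, W=2, X=0, V=0, Y=3) weight 1/384
  (U=0, Z=0, W=2, X=0, V=1, Y=0) weight 1/384
  (U=0, Z=0, W=2, X=0, V=1, Y=1) weight 1/384
  (U=0, Z=0, W=2, X=0, V=1, Y=2) weight 1/384
  (U=0, Z=0, W=2, X=0, V=1, Y=3) weight 1/384
  (U=0, Z=1, W=1, X=0, V=0, Y=0) weight 1/1280
  … 135 more
Group by W:
  weight(W=1) = 5/48
  weight(W=2) = 13/72
Total weight = 5/48 + 13/72 = 41/144
P(W=1 | obs) = 5/48 / 41/144 = 15/41
P(W=2 | obs) = 13/72 / 41/144 = 26/41
argmax = 2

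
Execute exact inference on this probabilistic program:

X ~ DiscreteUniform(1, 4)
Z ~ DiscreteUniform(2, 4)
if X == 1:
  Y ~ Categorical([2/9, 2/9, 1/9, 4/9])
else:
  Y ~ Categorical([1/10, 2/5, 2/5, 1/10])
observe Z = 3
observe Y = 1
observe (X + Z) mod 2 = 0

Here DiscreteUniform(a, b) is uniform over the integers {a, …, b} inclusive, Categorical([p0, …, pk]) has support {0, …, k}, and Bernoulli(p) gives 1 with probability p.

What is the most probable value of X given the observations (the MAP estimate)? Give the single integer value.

argmax_v P(X = v | obs) = 3

Enumerate traces; 2 have nonzero weight after conditioning:
  (X=1, Z=3, Y=1) weight 1/54
  (X=3, Z=3, Y=1) weight 1/30
Group by X:
  weight(X=1) = 1/54
  weight(X=3) = 1/30
Total weight = 1/54 + 1/30 = 7/135
P(X=1 | obs) = 1/54 / 7/135 = 5/14
P(X=3 | obs) = 1/30 / 7/135 = 9/14
argmax = 3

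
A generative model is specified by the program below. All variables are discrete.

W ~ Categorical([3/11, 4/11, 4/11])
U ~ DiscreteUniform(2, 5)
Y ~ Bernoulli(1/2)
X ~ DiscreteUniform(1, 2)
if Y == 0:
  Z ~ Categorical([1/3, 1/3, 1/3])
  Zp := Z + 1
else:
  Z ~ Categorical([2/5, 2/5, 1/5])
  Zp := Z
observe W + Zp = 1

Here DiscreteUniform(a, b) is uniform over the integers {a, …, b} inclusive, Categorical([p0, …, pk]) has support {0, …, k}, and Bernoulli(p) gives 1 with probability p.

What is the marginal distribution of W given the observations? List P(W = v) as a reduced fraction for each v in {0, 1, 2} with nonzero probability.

P(W=0) = 11/19, P(W=1) = 8/19

Enumerate traces; 24 have nonzero weight after conditioning:
  (W=0, U=2, Y=0, X=1, Z=0) weight 1/176
  (W=0, U=2, Y=0, X=2, Z=0) weight 1/176
  (W=0, U=2, Y=1, X=1, Z=1) weight 3/440
  (W=0, U=2, Y=1, X=2, Z=1) weight 3/440
  (W=0, U=3, Y=0, X=1, Z=0) weight 1/176
  (W=0, U=3, Y=0, X=2, Z=0) weight 1/176
  (W=0, U=3, Y=1, X=1, Z=1) weight 3/440
  (W=0, U=3, Y=1, X=2, Z=1) weight 3/440
  (W=1, U=2, Y=1, X=1, Z=0) weight 1/110
  … 15 more
Group by W:
  weight(W=0) = 1/10
  weight(W=1) = 4/55
Total weight = 1/10 + 4/55 = 19/110
P(W=0 | obs) = 1/10 / 19/110 = 11/19
P(W=1 | obs) = 4/55 / 19/110 = 8/19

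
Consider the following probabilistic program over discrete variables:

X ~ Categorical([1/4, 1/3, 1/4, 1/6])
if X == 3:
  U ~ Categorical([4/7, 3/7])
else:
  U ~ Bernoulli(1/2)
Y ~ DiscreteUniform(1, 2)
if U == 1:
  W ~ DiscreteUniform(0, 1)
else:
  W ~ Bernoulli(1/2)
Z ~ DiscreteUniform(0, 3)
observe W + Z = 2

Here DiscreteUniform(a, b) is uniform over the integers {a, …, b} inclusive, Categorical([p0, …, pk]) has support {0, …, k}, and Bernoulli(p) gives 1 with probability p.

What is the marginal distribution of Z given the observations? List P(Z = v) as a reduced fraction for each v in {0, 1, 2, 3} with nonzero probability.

P(Z=1) = 1/2, P(Z=2) = 1/2

Enumerate traces; 32 have nonzero weight after conditioning:
  (X=0, U=0, Y=1, W=0, Z=2) weight 1/128
  (X=0, U=0, Y=1, W=1, Z=1) weight 1/128
  (X=0, U=0, Y=2, W=0, Z=2) weight 1/128
  (X=0, U=0, Y=2, W=1, Z=1) weight 1/128
  (X=0, U=1, Y=1, W=0, Z=2) weight 1/128
  (X=0, U=1, Y=1, W=1, Z=1) weight 1/128
  (X=0, U=1, Y=2, W=0, Z=2) weight 1/128
  (X=0, U=1, Y=2, W=1, Z=1) weight 1/128
  … 24 more
Group by Z:
  weight(Z=1) = 1/8
  weight(Z=2) = 1/8
Total weight = 1/8 + 1/8 = 1/4
P(Z=1 | obs) = 1/8 / 1/4 = 1/2
P(Z=2 | obs) = 1/8 / 1/4 = 1/2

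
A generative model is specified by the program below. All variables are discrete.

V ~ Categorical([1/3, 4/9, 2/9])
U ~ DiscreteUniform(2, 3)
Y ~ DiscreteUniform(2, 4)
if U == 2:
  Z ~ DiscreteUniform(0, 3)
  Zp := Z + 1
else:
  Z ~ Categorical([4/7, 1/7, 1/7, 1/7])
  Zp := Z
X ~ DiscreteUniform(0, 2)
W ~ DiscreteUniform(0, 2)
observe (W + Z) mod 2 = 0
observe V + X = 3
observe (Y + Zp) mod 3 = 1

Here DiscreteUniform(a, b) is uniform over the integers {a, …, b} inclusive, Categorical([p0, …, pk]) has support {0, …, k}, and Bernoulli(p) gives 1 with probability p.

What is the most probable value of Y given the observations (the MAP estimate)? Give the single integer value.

argmax_v P(Y = v | obs) = 4

Enumerate traces; 24 have nonzero weight after conditioning:
  (V=1, U=2, Y=2, Z=1, X=2, W=1) weight 1/486
  (V=1, U=2, Y=3, Z=0, X=2, W=0) weight 1/486
  (V=1, U=2, Y=3, Z=0, X=2, W=2) weight 1/486
  (V=1, U=2, Y=3, Z=3, X=2, W=1) weight 1/486
  (V=1, U=2, Y=4, Z=2, X=2, W=0) weight 1/486
  (V=1, U=2, Y=4, Z=2, X=2, W=2) weight 1/486
  (V=1, U=3, Y=2, Z=2, X=2, W=0) weight 2/1701
  (V=1, U=3, Y=2, Z=2, X=2, W=2) weight 2/1701
  … 16 more
Group by Y:
  weight(Y=2) = 5/756
  weight(Y=3) = 25/2268
  weight(Y=4) = 25/1134
Total weight = 5/756 + 25/2268 + 25/1134 = 5/126
P(Y=2 | obs) = 5/756 / 5/126 = 1/6
P(Y=3 | obs) = 25/2268 / 5/126 = 5/18
P(Y=4 | obs) = 25/1134 / 5/126 = 5/9
argmax = 4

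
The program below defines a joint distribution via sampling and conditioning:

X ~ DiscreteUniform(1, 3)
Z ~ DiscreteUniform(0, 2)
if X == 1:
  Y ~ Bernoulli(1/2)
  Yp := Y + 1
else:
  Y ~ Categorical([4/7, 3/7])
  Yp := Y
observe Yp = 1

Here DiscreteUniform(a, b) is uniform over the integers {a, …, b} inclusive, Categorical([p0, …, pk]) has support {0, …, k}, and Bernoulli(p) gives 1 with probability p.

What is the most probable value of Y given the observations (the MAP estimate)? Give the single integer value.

Enumerate traces; 9 have nonzero weight after conditioning:
  (X=1, Z=0, Y=0) weight 1/18
  (X=1, Z=1, Y=0) weight 1/18
  (X=1, Z=2, Y=0) weight 1/18
  (X=2, Z=0, Y=1) weight 1/21
  (X=2, Z=1, Y=1) weight 1/21
  (X=2, Z=2, Y=1) weight 1/21
  (X=3, Z=0, Y=1) weight 1/21
  (X=3, Z=1, Y=1) weight 1/21
  … 1 more
Group by Y:
  weight(Y=0) = 1/6
  weight(Y=1) = 2/7
Total weight = 1/6 + 2/7 = 19/42
P(Y=0 | obs) = 1/6 / 19/42 = 7/19
P(Y=1 | obs) = 2/7 / 19/42 = 12/19
argmax = 1

argmax_v P(Y = v | obs) = 1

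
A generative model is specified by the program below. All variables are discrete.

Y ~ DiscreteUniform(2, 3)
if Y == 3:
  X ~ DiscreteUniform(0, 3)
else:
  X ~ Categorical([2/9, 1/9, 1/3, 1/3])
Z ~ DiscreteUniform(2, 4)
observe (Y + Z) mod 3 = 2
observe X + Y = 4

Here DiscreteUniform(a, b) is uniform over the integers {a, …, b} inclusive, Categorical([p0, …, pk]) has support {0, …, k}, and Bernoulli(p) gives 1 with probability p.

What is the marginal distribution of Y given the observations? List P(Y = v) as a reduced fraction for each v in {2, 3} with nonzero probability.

P(Y=2) = 4/7, P(Y=3) = 3/7

Enumerate traces; 2 have nonzero weight after conditioning:
  (Y=2, X=2, Z=3) weight 1/18
  (Y=3, X=1, Z=2) weight 1/24
Group by Y:
  weight(Y=2) = 1/18
  weight(Y=3) = 1/24
Total weight = 1/18 + 1/24 = 7/72
P(Y=2 | obs) = 1/18 / 7/72 = 4/7
P(Y=3 | obs) = 1/24 / 7/72 = 3/7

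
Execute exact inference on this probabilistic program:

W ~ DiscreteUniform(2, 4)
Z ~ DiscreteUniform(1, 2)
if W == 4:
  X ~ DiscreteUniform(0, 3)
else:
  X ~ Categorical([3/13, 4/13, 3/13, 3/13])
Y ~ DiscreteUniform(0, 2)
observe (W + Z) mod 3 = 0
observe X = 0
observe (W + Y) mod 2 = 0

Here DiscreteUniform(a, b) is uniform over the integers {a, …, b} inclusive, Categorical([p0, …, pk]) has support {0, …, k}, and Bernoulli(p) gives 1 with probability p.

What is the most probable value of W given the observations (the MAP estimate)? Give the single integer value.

argmax_v P(W = v | obs) = 4

Enumerate traces; 4 have nonzero weight after conditioning:
  (W=2, Z=1, X=0, Y=0) weight 1/78
  (W=2, Z=1, X=0, Y=2) weight 1/78
  (W=4, Z=2, X=0, Y=0) weight 1/72
  (W=4, Z=2, X=0, Y=2) weight 1/72
Group by W:
  weight(W=2) = 1/39
  weight(W=4) = 1/36
Total weight = 1/39 + 1/36 = 25/468
P(W=2 | obs) = 1/39 / 25/468 = 12/25
P(W=4 | obs) = 1/36 / 25/468 = 13/25
argmax = 4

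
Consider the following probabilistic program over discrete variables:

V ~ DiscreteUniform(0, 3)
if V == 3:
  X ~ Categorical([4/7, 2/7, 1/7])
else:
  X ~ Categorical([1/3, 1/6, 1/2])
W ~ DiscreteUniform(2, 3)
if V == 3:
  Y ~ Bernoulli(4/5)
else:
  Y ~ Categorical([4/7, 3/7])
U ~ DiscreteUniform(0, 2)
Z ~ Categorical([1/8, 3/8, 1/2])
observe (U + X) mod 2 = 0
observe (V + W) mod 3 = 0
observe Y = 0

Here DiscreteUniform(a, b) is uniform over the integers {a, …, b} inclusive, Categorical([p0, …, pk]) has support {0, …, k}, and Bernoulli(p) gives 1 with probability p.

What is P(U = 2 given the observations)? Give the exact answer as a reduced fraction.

Enumerate traces; 45 have nonzero weight after conditioning:
  (V=0, X=0, W=3, Y=0, U=0, Z=0) weight 1/1008
  (V=0, X=0, W=3, Y=0, U=0, Z=1) weight 1/336
  (V=0, X=0, W=3, Y=0, U=0, Z=2) weight 1/252
  (V=0, X=0, W=3, Y=0, U=2, Z=0) weight 1/1008
  (V=0, X=0, W=3, Y=0, U=2, Z=1) weight 1/336
  (V=0, X=0, W=3, Y=0, U=2, Z=2) weight 1/252
  (V=0, X=1, W=3, Y=0, U=1, Z=0) weight 1/2016
  (V=0, X=1, W=3, Y=0, U=1, Z=1) weight 1/672
  … 37 more
Group by U:
  weight(U=0) = 23/504
  weight(U=1) = 13/1260
  weight(U=2) = 23/504
Total weight = 23/504 + 13/1260 + 23/504 = 32/315
P(U=0 | obs) = 23/504 / 32/315 = 115/256
P(U=1 | obs) = 13/1260 / 32/315 = 13/128
P(U=2 | obs) = 23/504 / 32/315 = 115/256

P(U = 2 | obs) = 115/256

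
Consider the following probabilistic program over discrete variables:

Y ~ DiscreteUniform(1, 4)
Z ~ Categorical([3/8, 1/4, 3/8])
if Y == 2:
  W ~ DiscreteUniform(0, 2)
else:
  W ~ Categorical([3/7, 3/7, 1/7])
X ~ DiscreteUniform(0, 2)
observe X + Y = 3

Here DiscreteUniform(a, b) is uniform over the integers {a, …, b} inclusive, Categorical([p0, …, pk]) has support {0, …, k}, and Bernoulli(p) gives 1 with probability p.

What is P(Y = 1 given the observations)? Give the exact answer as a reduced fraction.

P(Y = 1 | obs) = 1/3

Enumerate traces; 27 have nonzero weight after conditioning:
  (Y=1, Z=0, W=0, X=2) weight 3/224
  (Y=1, Z=0, W=1, X=2) weight 3/224
  (Y=1, Z=0, W=2, X=2) weight 1/224
  (Y=1, Z=1, W=0, X=2) weight 1/112
  (Y=1, Z=1, W=1, X=2) weight 1/112
  (Y=1, Z=1, W=2, X=2) weight 1/336
  (Y=1, Z=2, W=0, X=2) weight 3/224
  (Y=1, Z=2, W=1, X=2) weight 3/224
  (Y=2, Z=0, W=0, X=1) weight 1/96
  (Y=3, Z=0, W=0, X=0) weight 3/224
  … 17 more
Group by Y:
  weight(Y=1) = 1/12
  weight(Y=2) = 1/12
  weight(Y=3) = 1/12
Total weight = 1/12 + 1/12 + 1/12 = 1/4
P(Y=1 | obs) = 1/12 / 1/4 = 1/3
P(Y=2 | obs) = 1/12 / 1/4 = 1/3
P(Y=3 | obs) = 1/12 / 1/4 = 1/3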